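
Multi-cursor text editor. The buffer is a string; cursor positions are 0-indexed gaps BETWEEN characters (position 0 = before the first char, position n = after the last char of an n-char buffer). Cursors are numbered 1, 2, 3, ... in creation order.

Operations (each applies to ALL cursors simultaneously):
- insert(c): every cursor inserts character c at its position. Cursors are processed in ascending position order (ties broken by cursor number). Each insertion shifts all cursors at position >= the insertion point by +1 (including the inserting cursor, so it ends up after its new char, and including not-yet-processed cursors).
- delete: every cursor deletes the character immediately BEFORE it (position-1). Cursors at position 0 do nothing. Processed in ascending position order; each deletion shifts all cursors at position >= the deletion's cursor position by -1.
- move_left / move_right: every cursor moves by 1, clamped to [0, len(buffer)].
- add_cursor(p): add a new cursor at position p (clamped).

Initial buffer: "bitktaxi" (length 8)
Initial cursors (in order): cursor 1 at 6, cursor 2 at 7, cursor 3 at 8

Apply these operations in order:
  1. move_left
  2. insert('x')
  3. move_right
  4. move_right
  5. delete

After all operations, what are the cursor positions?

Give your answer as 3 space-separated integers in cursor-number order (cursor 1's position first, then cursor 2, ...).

After op 1 (move_left): buffer="bitktaxi" (len 8), cursors c1@5 c2@6 c3@7, authorship ........
After op 2 (insert('x')): buffer="bitktxaxxxi" (len 11), cursors c1@6 c2@8 c3@10, authorship .....1.2.3.
After op 3 (move_right): buffer="bitktxaxxxi" (len 11), cursors c1@7 c2@9 c3@11, authorship .....1.2.3.
After op 4 (move_right): buffer="bitktxaxxxi" (len 11), cursors c1@8 c2@10 c3@11, authorship .....1.2.3.
After op 5 (delete): buffer="bitktxax" (len 8), cursors c1@7 c2@8 c3@8, authorship .....1..

Answer: 7 8 8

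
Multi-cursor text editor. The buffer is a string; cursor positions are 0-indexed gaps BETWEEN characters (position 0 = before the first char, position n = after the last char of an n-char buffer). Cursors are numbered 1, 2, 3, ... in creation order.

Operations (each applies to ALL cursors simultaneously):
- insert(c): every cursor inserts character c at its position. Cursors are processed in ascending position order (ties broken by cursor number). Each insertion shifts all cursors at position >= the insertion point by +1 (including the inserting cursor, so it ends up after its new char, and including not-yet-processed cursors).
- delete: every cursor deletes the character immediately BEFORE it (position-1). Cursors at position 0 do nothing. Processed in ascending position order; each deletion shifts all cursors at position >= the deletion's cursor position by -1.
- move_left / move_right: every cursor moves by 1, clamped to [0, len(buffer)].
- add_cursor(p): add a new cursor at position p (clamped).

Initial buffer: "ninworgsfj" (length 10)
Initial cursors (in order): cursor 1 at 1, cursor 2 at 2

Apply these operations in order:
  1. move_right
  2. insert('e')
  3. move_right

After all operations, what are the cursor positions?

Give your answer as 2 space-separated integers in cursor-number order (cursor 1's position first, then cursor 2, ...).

Answer: 4 6

Derivation:
After op 1 (move_right): buffer="ninworgsfj" (len 10), cursors c1@2 c2@3, authorship ..........
After op 2 (insert('e')): buffer="nieneworgsfj" (len 12), cursors c1@3 c2@5, authorship ..1.2.......
After op 3 (move_right): buffer="nieneworgsfj" (len 12), cursors c1@4 c2@6, authorship ..1.2.......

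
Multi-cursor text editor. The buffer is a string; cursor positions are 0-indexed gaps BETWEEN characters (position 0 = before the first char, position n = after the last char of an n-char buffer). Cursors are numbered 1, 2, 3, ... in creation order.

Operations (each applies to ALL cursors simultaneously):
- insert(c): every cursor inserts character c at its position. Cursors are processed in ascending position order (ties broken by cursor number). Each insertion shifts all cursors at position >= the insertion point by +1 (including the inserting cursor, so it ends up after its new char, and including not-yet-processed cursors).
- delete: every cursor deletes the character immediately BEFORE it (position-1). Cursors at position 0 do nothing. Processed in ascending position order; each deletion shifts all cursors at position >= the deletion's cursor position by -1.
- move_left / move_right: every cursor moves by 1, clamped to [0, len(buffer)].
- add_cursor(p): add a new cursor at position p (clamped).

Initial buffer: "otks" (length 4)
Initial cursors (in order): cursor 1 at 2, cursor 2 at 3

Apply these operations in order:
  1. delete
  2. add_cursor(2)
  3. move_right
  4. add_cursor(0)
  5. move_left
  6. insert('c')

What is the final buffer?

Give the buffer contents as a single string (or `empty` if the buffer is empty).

Answer: cocccs

Derivation:
After op 1 (delete): buffer="os" (len 2), cursors c1@1 c2@1, authorship ..
After op 2 (add_cursor(2)): buffer="os" (len 2), cursors c1@1 c2@1 c3@2, authorship ..
After op 3 (move_right): buffer="os" (len 2), cursors c1@2 c2@2 c3@2, authorship ..
After op 4 (add_cursor(0)): buffer="os" (len 2), cursors c4@0 c1@2 c2@2 c3@2, authorship ..
After op 5 (move_left): buffer="os" (len 2), cursors c4@0 c1@1 c2@1 c3@1, authorship ..
After op 6 (insert('c')): buffer="cocccs" (len 6), cursors c4@1 c1@5 c2@5 c3@5, authorship 4.123.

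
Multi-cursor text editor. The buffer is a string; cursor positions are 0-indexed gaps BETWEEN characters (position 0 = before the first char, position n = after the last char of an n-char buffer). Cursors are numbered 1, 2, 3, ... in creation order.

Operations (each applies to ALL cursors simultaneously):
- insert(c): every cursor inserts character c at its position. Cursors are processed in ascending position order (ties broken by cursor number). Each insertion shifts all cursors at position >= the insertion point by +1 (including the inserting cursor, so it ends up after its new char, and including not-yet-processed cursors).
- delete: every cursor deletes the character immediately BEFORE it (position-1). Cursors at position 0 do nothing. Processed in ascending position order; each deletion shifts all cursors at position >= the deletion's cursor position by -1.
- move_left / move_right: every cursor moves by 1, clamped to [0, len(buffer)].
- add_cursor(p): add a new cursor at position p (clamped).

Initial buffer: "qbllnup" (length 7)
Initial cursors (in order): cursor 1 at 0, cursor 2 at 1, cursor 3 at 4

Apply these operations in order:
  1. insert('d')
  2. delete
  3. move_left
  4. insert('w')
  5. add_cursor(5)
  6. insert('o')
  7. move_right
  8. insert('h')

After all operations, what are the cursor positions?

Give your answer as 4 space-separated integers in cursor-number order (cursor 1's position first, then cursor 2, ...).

Answer: 7 7 15 12

Derivation:
After op 1 (insert('d')): buffer="dqdblldnup" (len 10), cursors c1@1 c2@3 c3@7, authorship 1.2...3...
After op 2 (delete): buffer="qbllnup" (len 7), cursors c1@0 c2@1 c3@4, authorship .......
After op 3 (move_left): buffer="qbllnup" (len 7), cursors c1@0 c2@0 c3@3, authorship .......
After op 4 (insert('w')): buffer="wwqblwlnup" (len 10), cursors c1@2 c2@2 c3@6, authorship 12...3....
After op 5 (add_cursor(5)): buffer="wwqblwlnup" (len 10), cursors c1@2 c2@2 c4@5 c3@6, authorship 12...3....
After op 6 (insert('o')): buffer="wwooqblowolnup" (len 14), cursors c1@4 c2@4 c4@8 c3@10, authorship 1212...433....
After op 7 (move_right): buffer="wwooqblowolnup" (len 14), cursors c1@5 c2@5 c4@9 c3@11, authorship 1212...433....
After op 8 (insert('h')): buffer="wwooqhhblowholhnup" (len 18), cursors c1@7 c2@7 c4@12 c3@15, authorship 1212.12..4343.3...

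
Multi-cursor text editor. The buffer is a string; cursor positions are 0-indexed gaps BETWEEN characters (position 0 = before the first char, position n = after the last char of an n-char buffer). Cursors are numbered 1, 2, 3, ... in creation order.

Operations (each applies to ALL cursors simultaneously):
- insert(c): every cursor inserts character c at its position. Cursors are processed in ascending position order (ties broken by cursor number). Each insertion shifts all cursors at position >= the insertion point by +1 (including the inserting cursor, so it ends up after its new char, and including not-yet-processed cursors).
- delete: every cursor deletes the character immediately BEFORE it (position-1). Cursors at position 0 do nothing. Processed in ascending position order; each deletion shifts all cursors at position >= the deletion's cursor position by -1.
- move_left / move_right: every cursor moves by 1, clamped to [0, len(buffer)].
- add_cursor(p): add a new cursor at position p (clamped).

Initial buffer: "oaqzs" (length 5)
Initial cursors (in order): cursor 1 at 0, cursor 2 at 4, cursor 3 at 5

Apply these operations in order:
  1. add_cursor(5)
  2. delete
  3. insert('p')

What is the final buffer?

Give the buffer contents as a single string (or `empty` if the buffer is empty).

After op 1 (add_cursor(5)): buffer="oaqzs" (len 5), cursors c1@0 c2@4 c3@5 c4@5, authorship .....
After op 2 (delete): buffer="oa" (len 2), cursors c1@0 c2@2 c3@2 c4@2, authorship ..
After op 3 (insert('p')): buffer="poappp" (len 6), cursors c1@1 c2@6 c3@6 c4@6, authorship 1..234

Answer: poappp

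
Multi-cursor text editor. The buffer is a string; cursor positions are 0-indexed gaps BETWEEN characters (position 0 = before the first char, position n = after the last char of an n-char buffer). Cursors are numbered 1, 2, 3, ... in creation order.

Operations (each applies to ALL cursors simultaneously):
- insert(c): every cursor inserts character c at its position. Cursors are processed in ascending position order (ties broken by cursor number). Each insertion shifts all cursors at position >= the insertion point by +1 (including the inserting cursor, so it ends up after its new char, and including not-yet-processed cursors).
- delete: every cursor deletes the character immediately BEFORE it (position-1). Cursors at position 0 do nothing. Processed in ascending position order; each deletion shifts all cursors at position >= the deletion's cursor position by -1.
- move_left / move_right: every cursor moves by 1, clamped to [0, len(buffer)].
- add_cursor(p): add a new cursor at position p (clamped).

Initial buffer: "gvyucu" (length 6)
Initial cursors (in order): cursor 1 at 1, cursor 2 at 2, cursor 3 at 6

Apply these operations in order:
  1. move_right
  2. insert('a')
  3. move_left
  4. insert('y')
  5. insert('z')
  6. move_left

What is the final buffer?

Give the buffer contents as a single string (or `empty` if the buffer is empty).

Answer: gvyzayyzaucuyza

Derivation:
After op 1 (move_right): buffer="gvyucu" (len 6), cursors c1@2 c2@3 c3@6, authorship ......
After op 2 (insert('a')): buffer="gvayaucua" (len 9), cursors c1@3 c2@5 c3@9, authorship ..1.2...3
After op 3 (move_left): buffer="gvayaucua" (len 9), cursors c1@2 c2@4 c3@8, authorship ..1.2...3
After op 4 (insert('y')): buffer="gvyayyaucuya" (len 12), cursors c1@3 c2@6 c3@11, authorship ..11.22...33
After op 5 (insert('z')): buffer="gvyzayyzaucuyza" (len 15), cursors c1@4 c2@8 c3@14, authorship ..111.222...333
After op 6 (move_left): buffer="gvyzayyzaucuyza" (len 15), cursors c1@3 c2@7 c3@13, authorship ..111.222...333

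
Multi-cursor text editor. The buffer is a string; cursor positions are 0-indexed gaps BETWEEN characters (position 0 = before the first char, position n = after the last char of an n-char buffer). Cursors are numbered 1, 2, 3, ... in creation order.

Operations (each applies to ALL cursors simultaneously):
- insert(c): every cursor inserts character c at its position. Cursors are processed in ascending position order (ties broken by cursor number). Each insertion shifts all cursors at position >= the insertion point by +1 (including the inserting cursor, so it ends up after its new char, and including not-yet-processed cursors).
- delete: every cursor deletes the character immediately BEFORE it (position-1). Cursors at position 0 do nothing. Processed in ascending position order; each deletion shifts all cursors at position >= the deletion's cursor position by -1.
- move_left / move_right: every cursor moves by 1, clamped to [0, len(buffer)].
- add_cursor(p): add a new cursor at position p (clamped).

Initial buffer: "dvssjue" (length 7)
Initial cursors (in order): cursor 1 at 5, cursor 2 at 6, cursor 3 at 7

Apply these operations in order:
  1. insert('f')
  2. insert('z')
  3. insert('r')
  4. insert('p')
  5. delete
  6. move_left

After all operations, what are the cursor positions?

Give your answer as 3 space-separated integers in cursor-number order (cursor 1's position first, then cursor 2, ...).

Answer: 7 11 15

Derivation:
After op 1 (insert('f')): buffer="dvssjfufef" (len 10), cursors c1@6 c2@8 c3@10, authorship .....1.2.3
After op 2 (insert('z')): buffer="dvssjfzufzefz" (len 13), cursors c1@7 c2@10 c3@13, authorship .....11.22.33
After op 3 (insert('r')): buffer="dvssjfzrufzrefzr" (len 16), cursors c1@8 c2@12 c3@16, authorship .....111.222.333
After op 4 (insert('p')): buffer="dvssjfzrpufzrpefzrp" (len 19), cursors c1@9 c2@14 c3@19, authorship .....1111.2222.3333
After op 5 (delete): buffer="dvssjfzrufzrefzr" (len 16), cursors c1@8 c2@12 c3@16, authorship .....111.222.333
After op 6 (move_left): buffer="dvssjfzrufzrefzr" (len 16), cursors c1@7 c2@11 c3@15, authorship .....111.222.333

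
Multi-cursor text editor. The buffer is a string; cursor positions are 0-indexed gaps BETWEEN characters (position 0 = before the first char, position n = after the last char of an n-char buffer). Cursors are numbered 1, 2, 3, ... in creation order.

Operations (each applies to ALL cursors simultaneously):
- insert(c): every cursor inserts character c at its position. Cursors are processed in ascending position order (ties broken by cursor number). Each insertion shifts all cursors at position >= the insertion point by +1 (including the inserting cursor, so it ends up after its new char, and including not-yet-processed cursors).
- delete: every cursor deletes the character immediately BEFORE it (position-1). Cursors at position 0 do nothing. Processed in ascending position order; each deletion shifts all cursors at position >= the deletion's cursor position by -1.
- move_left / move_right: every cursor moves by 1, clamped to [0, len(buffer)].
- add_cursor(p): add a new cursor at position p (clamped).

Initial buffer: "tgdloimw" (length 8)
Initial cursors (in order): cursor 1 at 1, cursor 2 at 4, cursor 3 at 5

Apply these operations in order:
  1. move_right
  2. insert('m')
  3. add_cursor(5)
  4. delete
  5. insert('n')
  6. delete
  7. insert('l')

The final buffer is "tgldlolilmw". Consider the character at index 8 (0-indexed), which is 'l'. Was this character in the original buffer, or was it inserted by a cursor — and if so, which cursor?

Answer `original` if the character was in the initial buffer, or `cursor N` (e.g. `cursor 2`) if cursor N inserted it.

Answer: cursor 3

Derivation:
After op 1 (move_right): buffer="tgdloimw" (len 8), cursors c1@2 c2@5 c3@6, authorship ........
After op 2 (insert('m')): buffer="tgmdlomimmw" (len 11), cursors c1@3 c2@7 c3@9, authorship ..1...2.3..
After op 3 (add_cursor(5)): buffer="tgmdlomimmw" (len 11), cursors c1@3 c4@5 c2@7 c3@9, authorship ..1...2.3..
After op 4 (delete): buffer="tgdoimw" (len 7), cursors c1@2 c4@3 c2@4 c3@5, authorship .......
After op 5 (insert('n')): buffer="tgndnoninmw" (len 11), cursors c1@3 c4@5 c2@7 c3@9, authorship ..1.4.2.3..
After op 6 (delete): buffer="tgdoimw" (len 7), cursors c1@2 c4@3 c2@4 c3@5, authorship .......
After op 7 (insert('l')): buffer="tgldlolilmw" (len 11), cursors c1@3 c4@5 c2@7 c3@9, authorship ..1.4.2.3..
Authorship (.=original, N=cursor N): . . 1 . 4 . 2 . 3 . .
Index 8: author = 3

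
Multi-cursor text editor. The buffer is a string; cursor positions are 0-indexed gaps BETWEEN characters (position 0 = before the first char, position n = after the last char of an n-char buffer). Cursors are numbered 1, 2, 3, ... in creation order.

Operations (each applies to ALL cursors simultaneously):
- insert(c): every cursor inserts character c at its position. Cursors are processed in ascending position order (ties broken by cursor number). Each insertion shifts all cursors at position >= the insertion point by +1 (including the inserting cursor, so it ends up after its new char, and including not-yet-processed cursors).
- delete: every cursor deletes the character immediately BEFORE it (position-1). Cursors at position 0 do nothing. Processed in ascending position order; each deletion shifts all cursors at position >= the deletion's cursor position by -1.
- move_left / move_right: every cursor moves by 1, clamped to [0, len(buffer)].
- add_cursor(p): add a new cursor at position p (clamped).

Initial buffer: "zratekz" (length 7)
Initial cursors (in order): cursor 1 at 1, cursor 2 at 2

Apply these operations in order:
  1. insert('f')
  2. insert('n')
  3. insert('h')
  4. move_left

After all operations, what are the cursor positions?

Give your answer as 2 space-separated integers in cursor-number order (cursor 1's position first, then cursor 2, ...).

After op 1 (insert('f')): buffer="zfrfatekz" (len 9), cursors c1@2 c2@4, authorship .1.2.....
After op 2 (insert('n')): buffer="zfnrfnatekz" (len 11), cursors c1@3 c2@6, authorship .11.22.....
After op 3 (insert('h')): buffer="zfnhrfnhatekz" (len 13), cursors c1@4 c2@8, authorship .111.222.....
After op 4 (move_left): buffer="zfnhrfnhatekz" (len 13), cursors c1@3 c2@7, authorship .111.222.....

Answer: 3 7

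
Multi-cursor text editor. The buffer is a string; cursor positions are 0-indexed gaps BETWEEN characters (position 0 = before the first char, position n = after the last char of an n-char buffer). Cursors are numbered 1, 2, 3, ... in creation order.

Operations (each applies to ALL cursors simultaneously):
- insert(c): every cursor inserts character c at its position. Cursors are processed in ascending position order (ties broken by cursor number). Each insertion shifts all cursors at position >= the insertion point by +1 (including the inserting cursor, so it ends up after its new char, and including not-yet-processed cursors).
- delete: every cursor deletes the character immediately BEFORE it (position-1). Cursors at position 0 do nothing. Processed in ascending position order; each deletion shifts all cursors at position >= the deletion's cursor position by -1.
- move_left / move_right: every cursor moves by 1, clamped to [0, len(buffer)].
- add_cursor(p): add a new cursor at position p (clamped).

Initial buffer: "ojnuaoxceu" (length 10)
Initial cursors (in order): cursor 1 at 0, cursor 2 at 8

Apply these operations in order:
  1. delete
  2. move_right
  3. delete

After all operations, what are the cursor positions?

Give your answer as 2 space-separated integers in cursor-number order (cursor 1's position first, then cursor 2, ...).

After op 1 (delete): buffer="ojnuaoxeu" (len 9), cursors c1@0 c2@7, authorship .........
After op 2 (move_right): buffer="ojnuaoxeu" (len 9), cursors c1@1 c2@8, authorship .........
After op 3 (delete): buffer="jnuaoxu" (len 7), cursors c1@0 c2@6, authorship .......

Answer: 0 6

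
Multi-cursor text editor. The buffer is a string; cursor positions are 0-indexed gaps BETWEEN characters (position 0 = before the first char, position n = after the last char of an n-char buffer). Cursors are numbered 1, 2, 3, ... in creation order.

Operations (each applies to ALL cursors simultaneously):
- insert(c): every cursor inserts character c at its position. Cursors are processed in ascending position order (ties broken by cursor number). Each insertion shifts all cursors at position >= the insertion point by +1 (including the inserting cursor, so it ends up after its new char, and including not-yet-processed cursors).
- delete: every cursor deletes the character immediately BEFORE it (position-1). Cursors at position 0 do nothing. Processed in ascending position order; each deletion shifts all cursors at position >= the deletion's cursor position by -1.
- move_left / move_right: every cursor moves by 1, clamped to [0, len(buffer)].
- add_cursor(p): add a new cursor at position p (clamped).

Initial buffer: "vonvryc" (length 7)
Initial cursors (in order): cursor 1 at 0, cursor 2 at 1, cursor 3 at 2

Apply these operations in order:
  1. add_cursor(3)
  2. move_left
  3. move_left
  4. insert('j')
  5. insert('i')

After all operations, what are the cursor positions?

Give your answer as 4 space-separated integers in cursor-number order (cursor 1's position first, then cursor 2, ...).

After op 1 (add_cursor(3)): buffer="vonvryc" (len 7), cursors c1@0 c2@1 c3@2 c4@3, authorship .......
After op 2 (move_left): buffer="vonvryc" (len 7), cursors c1@0 c2@0 c3@1 c4@2, authorship .......
After op 3 (move_left): buffer="vonvryc" (len 7), cursors c1@0 c2@0 c3@0 c4@1, authorship .......
After op 4 (insert('j')): buffer="jjjvjonvryc" (len 11), cursors c1@3 c2@3 c3@3 c4@5, authorship 123.4......
After op 5 (insert('i')): buffer="jjjiiivjionvryc" (len 15), cursors c1@6 c2@6 c3@6 c4@9, authorship 123123.44......

Answer: 6 6 6 9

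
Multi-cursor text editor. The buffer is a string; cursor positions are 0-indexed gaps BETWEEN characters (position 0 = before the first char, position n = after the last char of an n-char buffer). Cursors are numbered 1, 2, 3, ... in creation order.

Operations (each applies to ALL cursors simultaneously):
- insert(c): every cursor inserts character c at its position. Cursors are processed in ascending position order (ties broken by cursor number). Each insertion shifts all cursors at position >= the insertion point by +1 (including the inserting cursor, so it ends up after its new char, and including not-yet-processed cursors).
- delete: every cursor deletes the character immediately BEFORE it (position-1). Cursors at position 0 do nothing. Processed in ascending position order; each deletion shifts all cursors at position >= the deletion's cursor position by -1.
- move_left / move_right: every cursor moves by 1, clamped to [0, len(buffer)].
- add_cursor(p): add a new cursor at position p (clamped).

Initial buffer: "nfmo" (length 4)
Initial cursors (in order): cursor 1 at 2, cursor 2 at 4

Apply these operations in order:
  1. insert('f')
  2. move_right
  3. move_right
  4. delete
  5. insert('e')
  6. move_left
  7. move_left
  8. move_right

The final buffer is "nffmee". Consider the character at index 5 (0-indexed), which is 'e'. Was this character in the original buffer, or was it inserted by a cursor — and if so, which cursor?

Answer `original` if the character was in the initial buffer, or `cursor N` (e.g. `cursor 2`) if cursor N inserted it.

After op 1 (insert('f')): buffer="nffmof" (len 6), cursors c1@3 c2@6, authorship ..1..2
After op 2 (move_right): buffer="nffmof" (len 6), cursors c1@4 c2@6, authorship ..1..2
After op 3 (move_right): buffer="nffmof" (len 6), cursors c1@5 c2@6, authorship ..1..2
After op 4 (delete): buffer="nffm" (len 4), cursors c1@4 c2@4, authorship ..1.
After op 5 (insert('e')): buffer="nffmee" (len 6), cursors c1@6 c2@6, authorship ..1.12
After op 6 (move_left): buffer="nffmee" (len 6), cursors c1@5 c2@5, authorship ..1.12
After op 7 (move_left): buffer="nffmee" (len 6), cursors c1@4 c2@4, authorship ..1.12
After op 8 (move_right): buffer="nffmee" (len 6), cursors c1@5 c2@5, authorship ..1.12
Authorship (.=original, N=cursor N): . . 1 . 1 2
Index 5: author = 2

Answer: cursor 2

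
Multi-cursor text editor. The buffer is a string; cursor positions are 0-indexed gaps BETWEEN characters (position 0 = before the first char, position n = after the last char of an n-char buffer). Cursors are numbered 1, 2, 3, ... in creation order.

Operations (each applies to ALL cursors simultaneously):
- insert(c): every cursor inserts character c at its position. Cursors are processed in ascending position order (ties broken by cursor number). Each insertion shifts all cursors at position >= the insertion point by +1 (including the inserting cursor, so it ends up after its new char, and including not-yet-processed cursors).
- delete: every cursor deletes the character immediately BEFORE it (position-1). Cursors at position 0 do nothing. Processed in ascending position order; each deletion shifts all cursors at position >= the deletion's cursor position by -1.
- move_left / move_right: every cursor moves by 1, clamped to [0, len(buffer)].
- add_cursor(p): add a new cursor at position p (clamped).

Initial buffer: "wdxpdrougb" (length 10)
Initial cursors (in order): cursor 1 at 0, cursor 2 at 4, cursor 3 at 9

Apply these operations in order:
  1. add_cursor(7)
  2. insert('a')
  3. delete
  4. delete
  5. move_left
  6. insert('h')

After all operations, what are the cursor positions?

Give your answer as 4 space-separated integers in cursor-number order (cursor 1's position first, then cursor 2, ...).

After op 1 (add_cursor(7)): buffer="wdxpdrougb" (len 10), cursors c1@0 c2@4 c4@7 c3@9, authorship ..........
After op 2 (insert('a')): buffer="awdxpadroaugab" (len 14), cursors c1@1 c2@6 c4@10 c3@13, authorship 1....2...4..3.
After op 3 (delete): buffer="wdxpdrougb" (len 10), cursors c1@0 c2@4 c4@7 c3@9, authorship ..........
After op 4 (delete): buffer="wdxdrub" (len 7), cursors c1@0 c2@3 c4@5 c3@6, authorship .......
After op 5 (move_left): buffer="wdxdrub" (len 7), cursors c1@0 c2@2 c4@4 c3@5, authorship .......
After op 6 (insert('h')): buffer="hwdhxdhrhub" (len 11), cursors c1@1 c2@4 c4@7 c3@9, authorship 1..2..4.3..

Answer: 1 4 9 7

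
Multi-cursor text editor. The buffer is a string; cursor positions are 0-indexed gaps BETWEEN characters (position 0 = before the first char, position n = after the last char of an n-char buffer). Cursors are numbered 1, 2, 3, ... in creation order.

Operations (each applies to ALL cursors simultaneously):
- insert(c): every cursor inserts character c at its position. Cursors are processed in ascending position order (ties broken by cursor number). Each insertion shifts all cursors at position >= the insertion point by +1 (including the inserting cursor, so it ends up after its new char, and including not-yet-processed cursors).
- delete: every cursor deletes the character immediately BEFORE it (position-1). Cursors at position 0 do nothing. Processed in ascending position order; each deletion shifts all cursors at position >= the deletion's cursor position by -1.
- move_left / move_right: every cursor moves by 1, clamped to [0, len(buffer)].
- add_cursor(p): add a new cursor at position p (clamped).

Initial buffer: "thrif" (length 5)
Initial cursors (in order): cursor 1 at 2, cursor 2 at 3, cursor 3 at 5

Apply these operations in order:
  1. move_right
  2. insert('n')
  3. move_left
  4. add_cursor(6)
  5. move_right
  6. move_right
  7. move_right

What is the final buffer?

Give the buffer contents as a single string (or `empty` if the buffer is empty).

Answer: thrninfn

Derivation:
After op 1 (move_right): buffer="thrif" (len 5), cursors c1@3 c2@4 c3@5, authorship .....
After op 2 (insert('n')): buffer="thrninfn" (len 8), cursors c1@4 c2@6 c3@8, authorship ...1.2.3
After op 3 (move_left): buffer="thrninfn" (len 8), cursors c1@3 c2@5 c3@7, authorship ...1.2.3
After op 4 (add_cursor(6)): buffer="thrninfn" (len 8), cursors c1@3 c2@5 c4@6 c3@7, authorship ...1.2.3
After op 5 (move_right): buffer="thrninfn" (len 8), cursors c1@4 c2@6 c4@7 c3@8, authorship ...1.2.3
After op 6 (move_right): buffer="thrninfn" (len 8), cursors c1@5 c2@7 c3@8 c4@8, authorship ...1.2.3
After op 7 (move_right): buffer="thrninfn" (len 8), cursors c1@6 c2@8 c3@8 c4@8, authorship ...1.2.3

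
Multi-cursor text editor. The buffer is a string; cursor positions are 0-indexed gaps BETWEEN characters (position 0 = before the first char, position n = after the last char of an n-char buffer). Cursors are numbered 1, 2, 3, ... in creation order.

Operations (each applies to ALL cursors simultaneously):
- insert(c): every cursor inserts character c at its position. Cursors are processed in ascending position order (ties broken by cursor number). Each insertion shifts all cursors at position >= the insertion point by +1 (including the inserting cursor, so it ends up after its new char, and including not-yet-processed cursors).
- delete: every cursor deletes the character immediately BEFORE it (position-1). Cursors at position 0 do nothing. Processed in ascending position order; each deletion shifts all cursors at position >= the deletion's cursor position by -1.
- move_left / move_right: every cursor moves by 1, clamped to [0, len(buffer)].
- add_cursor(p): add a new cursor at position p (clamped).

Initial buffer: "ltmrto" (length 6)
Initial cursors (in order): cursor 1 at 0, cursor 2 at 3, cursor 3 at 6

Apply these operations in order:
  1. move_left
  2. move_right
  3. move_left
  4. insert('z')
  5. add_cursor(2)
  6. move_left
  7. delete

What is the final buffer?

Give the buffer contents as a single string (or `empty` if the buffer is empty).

After op 1 (move_left): buffer="ltmrto" (len 6), cursors c1@0 c2@2 c3@5, authorship ......
After op 2 (move_right): buffer="ltmrto" (len 6), cursors c1@1 c2@3 c3@6, authorship ......
After op 3 (move_left): buffer="ltmrto" (len 6), cursors c1@0 c2@2 c3@5, authorship ......
After op 4 (insert('z')): buffer="zltzmrtzo" (len 9), cursors c1@1 c2@4 c3@8, authorship 1..2...3.
After op 5 (add_cursor(2)): buffer="zltzmrtzo" (len 9), cursors c1@1 c4@2 c2@4 c3@8, authorship 1..2...3.
After op 6 (move_left): buffer="zltzmrtzo" (len 9), cursors c1@0 c4@1 c2@3 c3@7, authorship 1..2...3.
After op 7 (delete): buffer="lzmrzo" (len 6), cursors c1@0 c4@0 c2@1 c3@4, authorship .2..3.

Answer: lzmrzo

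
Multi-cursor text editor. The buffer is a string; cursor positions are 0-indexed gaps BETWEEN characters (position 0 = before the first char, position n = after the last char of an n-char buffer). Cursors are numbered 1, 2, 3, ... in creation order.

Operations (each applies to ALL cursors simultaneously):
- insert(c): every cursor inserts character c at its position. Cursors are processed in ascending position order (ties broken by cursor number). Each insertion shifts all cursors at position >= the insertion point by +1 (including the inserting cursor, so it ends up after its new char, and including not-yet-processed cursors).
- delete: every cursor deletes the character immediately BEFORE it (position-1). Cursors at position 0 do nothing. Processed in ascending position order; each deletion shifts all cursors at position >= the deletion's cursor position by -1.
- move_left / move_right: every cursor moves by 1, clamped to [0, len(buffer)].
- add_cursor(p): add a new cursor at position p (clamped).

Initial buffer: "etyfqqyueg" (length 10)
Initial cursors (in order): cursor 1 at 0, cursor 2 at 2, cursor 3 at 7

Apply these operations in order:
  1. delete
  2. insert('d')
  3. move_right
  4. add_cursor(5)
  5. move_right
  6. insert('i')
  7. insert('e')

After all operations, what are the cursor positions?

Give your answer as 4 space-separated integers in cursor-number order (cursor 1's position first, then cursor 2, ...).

After op 1 (delete): buffer="eyfqqueg" (len 8), cursors c1@0 c2@1 c3@5, authorship ........
After op 2 (insert('d')): buffer="dedyfqqdueg" (len 11), cursors c1@1 c2@3 c3@8, authorship 1.2....3...
After op 3 (move_right): buffer="dedyfqqdueg" (len 11), cursors c1@2 c2@4 c3@9, authorship 1.2....3...
After op 4 (add_cursor(5)): buffer="dedyfqqdueg" (len 11), cursors c1@2 c2@4 c4@5 c3@9, authorship 1.2....3...
After op 5 (move_right): buffer="dedyfqqdueg" (len 11), cursors c1@3 c2@5 c4@6 c3@10, authorship 1.2....3...
After op 6 (insert('i')): buffer="dediyfiqiqdueig" (len 15), cursors c1@4 c2@7 c4@9 c3@14, authorship 1.21..2.4.3..3.
After op 7 (insert('e')): buffer="dedieyfieqieqdueieg" (len 19), cursors c1@5 c2@9 c4@12 c3@18, authorship 1.211..22.44.3..33.

Answer: 5 9 18 12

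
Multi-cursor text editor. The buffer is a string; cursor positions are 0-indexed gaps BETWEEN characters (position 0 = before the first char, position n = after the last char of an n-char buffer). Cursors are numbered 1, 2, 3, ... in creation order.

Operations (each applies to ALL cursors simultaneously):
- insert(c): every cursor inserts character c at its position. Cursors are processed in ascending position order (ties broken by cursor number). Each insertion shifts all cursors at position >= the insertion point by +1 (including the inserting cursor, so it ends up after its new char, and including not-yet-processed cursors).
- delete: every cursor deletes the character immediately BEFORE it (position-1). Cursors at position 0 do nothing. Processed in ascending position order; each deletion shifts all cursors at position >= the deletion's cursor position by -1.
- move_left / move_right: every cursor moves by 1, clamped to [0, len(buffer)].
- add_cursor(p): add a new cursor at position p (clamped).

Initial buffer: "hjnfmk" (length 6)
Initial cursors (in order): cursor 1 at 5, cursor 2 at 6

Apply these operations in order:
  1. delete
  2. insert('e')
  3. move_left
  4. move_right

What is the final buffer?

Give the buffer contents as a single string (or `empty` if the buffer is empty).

After op 1 (delete): buffer="hjnf" (len 4), cursors c1@4 c2@4, authorship ....
After op 2 (insert('e')): buffer="hjnfee" (len 6), cursors c1@6 c2@6, authorship ....12
After op 3 (move_left): buffer="hjnfee" (len 6), cursors c1@5 c2@5, authorship ....12
After op 4 (move_right): buffer="hjnfee" (len 6), cursors c1@6 c2@6, authorship ....12

Answer: hjnfee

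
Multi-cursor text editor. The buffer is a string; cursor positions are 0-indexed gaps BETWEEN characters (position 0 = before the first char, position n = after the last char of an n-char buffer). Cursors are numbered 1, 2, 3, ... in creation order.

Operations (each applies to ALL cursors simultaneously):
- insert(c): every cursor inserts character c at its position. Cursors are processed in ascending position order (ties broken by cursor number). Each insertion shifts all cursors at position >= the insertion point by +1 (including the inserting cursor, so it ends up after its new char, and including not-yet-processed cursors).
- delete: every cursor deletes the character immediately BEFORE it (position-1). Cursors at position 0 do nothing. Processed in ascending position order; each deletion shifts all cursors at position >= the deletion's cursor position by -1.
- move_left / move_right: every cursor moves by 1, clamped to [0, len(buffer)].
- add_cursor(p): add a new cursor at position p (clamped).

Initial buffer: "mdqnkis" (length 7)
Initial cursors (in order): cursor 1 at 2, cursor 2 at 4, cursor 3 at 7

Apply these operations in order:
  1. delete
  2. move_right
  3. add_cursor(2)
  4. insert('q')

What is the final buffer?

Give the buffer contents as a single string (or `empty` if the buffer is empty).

Answer: mqqqkqiq

Derivation:
After op 1 (delete): buffer="mqki" (len 4), cursors c1@1 c2@2 c3@4, authorship ....
After op 2 (move_right): buffer="mqki" (len 4), cursors c1@2 c2@3 c3@4, authorship ....
After op 3 (add_cursor(2)): buffer="mqki" (len 4), cursors c1@2 c4@2 c2@3 c3@4, authorship ....
After op 4 (insert('q')): buffer="mqqqkqiq" (len 8), cursors c1@4 c4@4 c2@6 c3@8, authorship ..14.2.3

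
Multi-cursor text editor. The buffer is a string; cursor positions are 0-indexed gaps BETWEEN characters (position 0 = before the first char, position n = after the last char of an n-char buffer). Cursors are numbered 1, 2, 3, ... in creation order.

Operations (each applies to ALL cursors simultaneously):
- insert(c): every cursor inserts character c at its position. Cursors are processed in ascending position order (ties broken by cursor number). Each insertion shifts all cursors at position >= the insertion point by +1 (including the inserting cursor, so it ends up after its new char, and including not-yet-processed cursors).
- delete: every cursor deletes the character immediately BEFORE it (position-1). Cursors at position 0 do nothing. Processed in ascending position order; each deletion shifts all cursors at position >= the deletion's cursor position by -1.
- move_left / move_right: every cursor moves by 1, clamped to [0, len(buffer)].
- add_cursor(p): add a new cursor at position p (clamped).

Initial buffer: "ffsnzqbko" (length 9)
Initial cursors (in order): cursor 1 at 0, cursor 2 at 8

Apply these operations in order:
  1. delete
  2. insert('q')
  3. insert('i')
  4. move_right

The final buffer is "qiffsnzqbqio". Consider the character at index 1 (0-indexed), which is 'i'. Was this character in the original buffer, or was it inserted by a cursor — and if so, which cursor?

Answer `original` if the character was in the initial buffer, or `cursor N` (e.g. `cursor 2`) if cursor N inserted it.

After op 1 (delete): buffer="ffsnzqbo" (len 8), cursors c1@0 c2@7, authorship ........
After op 2 (insert('q')): buffer="qffsnzqbqo" (len 10), cursors c1@1 c2@9, authorship 1.......2.
After op 3 (insert('i')): buffer="qiffsnzqbqio" (len 12), cursors c1@2 c2@11, authorship 11.......22.
After op 4 (move_right): buffer="qiffsnzqbqio" (len 12), cursors c1@3 c2@12, authorship 11.......22.
Authorship (.=original, N=cursor N): 1 1 . . . . . . . 2 2 .
Index 1: author = 1

Answer: cursor 1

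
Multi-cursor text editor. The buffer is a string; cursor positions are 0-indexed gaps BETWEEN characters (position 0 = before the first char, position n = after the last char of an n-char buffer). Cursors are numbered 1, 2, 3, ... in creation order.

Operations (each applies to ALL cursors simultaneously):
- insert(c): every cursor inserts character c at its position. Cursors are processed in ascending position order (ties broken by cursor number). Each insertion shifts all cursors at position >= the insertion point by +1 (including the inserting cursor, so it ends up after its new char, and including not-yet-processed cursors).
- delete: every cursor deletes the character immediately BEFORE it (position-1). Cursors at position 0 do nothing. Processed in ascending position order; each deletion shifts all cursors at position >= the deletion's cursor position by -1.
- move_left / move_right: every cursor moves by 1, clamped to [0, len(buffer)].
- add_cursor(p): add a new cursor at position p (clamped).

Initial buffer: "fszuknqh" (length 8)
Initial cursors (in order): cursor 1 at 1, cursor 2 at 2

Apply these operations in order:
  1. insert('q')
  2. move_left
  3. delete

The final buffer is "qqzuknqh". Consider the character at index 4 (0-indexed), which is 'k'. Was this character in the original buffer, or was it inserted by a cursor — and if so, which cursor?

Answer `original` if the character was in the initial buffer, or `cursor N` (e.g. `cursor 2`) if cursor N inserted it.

Answer: original

Derivation:
After op 1 (insert('q')): buffer="fqsqzuknqh" (len 10), cursors c1@2 c2@4, authorship .1.2......
After op 2 (move_left): buffer="fqsqzuknqh" (len 10), cursors c1@1 c2@3, authorship .1.2......
After op 3 (delete): buffer="qqzuknqh" (len 8), cursors c1@0 c2@1, authorship 12......
Authorship (.=original, N=cursor N): 1 2 . . . . . .
Index 4: author = original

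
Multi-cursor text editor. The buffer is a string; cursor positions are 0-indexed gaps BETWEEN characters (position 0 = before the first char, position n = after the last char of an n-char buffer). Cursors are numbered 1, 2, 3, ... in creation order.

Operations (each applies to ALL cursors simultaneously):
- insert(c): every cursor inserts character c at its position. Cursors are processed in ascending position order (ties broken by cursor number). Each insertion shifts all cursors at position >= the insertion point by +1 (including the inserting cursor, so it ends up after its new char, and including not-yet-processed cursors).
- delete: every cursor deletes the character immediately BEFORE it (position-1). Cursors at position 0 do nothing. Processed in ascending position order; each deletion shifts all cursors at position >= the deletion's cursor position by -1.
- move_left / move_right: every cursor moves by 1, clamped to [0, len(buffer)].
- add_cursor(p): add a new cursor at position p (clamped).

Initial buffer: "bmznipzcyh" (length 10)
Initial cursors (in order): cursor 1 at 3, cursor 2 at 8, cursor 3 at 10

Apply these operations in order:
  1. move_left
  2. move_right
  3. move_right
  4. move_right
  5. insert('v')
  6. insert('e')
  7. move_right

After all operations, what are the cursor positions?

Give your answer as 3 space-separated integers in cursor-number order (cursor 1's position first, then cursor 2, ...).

After op 1 (move_left): buffer="bmznipzcyh" (len 10), cursors c1@2 c2@7 c3@9, authorship ..........
After op 2 (move_right): buffer="bmznipzcyh" (len 10), cursors c1@3 c2@8 c3@10, authorship ..........
After op 3 (move_right): buffer="bmznipzcyh" (len 10), cursors c1@4 c2@9 c3@10, authorship ..........
After op 4 (move_right): buffer="bmznipzcyh" (len 10), cursors c1@5 c2@10 c3@10, authorship ..........
After op 5 (insert('v')): buffer="bmznivpzcyhvv" (len 13), cursors c1@6 c2@13 c3@13, authorship .....1.....23
After op 6 (insert('e')): buffer="bmznivepzcyhvvee" (len 16), cursors c1@7 c2@16 c3@16, authorship .....11.....2323
After op 7 (move_right): buffer="bmznivepzcyhvvee" (len 16), cursors c1@8 c2@16 c3@16, authorship .....11.....2323

Answer: 8 16 16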